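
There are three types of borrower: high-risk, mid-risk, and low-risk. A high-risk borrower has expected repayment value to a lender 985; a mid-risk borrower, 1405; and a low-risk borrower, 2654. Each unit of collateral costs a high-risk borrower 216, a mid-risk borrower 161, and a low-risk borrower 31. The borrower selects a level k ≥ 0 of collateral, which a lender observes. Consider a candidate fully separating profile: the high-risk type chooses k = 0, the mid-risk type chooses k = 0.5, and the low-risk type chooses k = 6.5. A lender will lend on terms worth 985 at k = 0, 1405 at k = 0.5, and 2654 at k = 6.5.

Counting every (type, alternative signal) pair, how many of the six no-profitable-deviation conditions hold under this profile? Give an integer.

3

Mid-risk (own payoff 1405 − 161×0.5 = 1324.5): to k=0 gives 985 → no gain ✓; to k=6.5 gives 2654 − 161×6.5 = 1607.5 → profitable ✗.
Low-risk (own payoff 2654 − 31×6.5 = 2452.5): to k=0 gives 985 → no gain ✓; to k=0.5 gives 1405 − 31×0.5 = 1389.5 → no gain ✓.
High-risk (own payoff 985): to k=0.5 gives 1405 − 216×0.5 = 1297 → profitable ✗; to k=6.5 gives 2654 − 216×6.5 = 1250 → profitable ✗.
3 of the 6 constraints hold; not an equilibrium.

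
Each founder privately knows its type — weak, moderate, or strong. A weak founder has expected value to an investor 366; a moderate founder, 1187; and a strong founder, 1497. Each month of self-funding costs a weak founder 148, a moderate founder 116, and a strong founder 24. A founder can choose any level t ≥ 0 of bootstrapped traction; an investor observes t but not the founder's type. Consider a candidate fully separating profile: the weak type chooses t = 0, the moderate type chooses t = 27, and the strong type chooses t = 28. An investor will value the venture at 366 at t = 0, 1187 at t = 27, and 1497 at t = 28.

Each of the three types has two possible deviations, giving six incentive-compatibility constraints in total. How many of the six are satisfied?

4

Weak (own payoff 366): to t=27 gives 1187 − 148×27 = -2809 → no gain ✓; to t=28 gives 1497 − 148×28 = -2647 → no gain ✓.
Moderate (own payoff 1187 − 116×27 = -1945): to t=0 gives 366 → profitable ✗; to t=28 gives 1497 − 116×28 = -1751 → profitable ✗.
Strong (own payoff 1497 − 24×28 = 825): to t=0 gives 366 → no gain ✓; to t=27 gives 1187 − 24×27 = 539 → no gain ✓.
4 of the 6 constraints hold; not an equilibrium.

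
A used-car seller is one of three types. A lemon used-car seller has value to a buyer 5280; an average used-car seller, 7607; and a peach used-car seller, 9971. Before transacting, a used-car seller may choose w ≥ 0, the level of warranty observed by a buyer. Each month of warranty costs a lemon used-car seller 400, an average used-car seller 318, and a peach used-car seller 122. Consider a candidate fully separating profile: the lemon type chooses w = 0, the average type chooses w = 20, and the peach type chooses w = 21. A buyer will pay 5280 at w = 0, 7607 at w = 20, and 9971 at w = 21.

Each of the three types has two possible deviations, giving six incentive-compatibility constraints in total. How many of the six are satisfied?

4

Lemon (own payoff 5280): to w=20 gives 7607 − 400×20 = -393 → no gain ✓; to w=21 gives 9971 − 400×21 = 1571 → no gain ✓.
Peach (own payoff 9971 − 122×21 = 7409): to w=0 gives 5280 → no gain ✓; to w=20 gives 7607 − 122×20 = 5167 → no gain ✓.
Average (own payoff 7607 − 318×20 = 1247): to w=0 gives 5280 → profitable ✗; to w=21 gives 9971 − 318×21 = 3293 → profitable ✗.
4 of the 6 constraints hold; not an equilibrium.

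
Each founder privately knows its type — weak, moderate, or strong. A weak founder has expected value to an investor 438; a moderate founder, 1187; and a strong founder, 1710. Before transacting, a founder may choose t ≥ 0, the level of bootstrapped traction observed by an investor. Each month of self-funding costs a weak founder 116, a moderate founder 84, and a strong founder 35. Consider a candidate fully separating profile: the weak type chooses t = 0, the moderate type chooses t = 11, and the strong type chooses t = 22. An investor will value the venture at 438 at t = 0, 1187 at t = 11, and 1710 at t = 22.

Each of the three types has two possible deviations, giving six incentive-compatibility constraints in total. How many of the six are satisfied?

Strong (own payoff 1710 − 35×22 = 940): to t=0 gives 438 → no gain ✓; to t=11 gives 1187 − 35×11 = 802 → no gain ✓.
Moderate (own payoff 1187 − 84×11 = 263): to t=0 gives 438 → profitable ✗; to t=22 gives 1710 − 84×22 = -138 → no gain ✓.
Weak (own payoff 438): to t=11 gives 1187 − 116×11 = -89 → no gain ✓; to t=22 gives 1710 − 116×22 = -842 → no gain ✓.
5 of the 6 constraints hold; not an equilibrium.

5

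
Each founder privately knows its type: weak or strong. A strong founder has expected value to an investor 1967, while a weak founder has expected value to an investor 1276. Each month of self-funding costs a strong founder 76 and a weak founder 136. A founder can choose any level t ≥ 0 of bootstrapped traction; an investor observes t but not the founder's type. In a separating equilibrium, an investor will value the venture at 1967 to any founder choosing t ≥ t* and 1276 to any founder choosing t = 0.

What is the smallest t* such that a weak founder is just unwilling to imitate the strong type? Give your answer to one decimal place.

5.1

A weak founder choosing t = 0 receives 1276.
Imitating at t* instead would pay 1967 at cost 136·t*, netting 1967 − 136·t*.
Indifference: 1276 = 1967 − 136·t*, so t* = (1967 − 1276) / 136 ≈ 5.1.
At t* the weak type's incentive constraint just binds; the strong type strictly prefers t* since its per-unit cost is lower.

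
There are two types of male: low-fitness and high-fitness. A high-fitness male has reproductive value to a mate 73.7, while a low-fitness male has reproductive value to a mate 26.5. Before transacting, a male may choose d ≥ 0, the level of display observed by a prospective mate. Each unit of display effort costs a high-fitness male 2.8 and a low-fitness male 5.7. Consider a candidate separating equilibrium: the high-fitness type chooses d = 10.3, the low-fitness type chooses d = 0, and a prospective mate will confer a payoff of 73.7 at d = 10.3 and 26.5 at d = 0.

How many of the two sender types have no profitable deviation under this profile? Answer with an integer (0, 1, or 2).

Low-fitness type: stay at 0 → 26.5; mimic → 73.7 − 5.7 × 10.3 = 14.99. IC holds (26.5 ≥ 14.99).
High-fitness type: signal → 73.7 − 2.8 × 10.3 = 44.86; deviate to 0 → 26.5. IC holds (44.86 ≥ 26.5).
2 of 2 constraints hold, so this is a separating equilibrium.

2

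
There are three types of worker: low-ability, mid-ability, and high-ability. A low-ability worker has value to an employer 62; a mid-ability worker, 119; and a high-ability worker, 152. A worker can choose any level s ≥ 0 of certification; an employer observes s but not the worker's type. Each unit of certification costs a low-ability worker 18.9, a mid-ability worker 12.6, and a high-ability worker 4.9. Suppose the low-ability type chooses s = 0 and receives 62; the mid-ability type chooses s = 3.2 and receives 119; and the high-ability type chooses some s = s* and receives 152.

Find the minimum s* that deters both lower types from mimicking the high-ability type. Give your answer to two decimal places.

5.82

Mid-ability type (on-path payoff 119 − 12.6×3.2 = 78.68) won't mimic when 78.68 ≥ 152 − 12.6·s*, i.e. s* ≥ 5.82.
Low-ability type (on-path payoff 62) won't mimic when 62 ≥ 152 − 18.9·s*, i.e. s* ≥ 4.76.
Both must hold, so s* = max(4.76, 5.82) = 5.82. The mid-ability type's constraint binds.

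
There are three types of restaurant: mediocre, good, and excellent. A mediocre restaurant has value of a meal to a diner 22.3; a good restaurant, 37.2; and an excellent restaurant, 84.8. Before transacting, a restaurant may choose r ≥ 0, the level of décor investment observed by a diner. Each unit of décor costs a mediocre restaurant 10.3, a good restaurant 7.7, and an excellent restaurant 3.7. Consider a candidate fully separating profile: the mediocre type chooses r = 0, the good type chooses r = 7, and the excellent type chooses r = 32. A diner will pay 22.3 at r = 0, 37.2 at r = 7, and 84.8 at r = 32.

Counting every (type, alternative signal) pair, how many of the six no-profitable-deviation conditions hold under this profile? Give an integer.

3

Good (own payoff 37.2 − 7.7×7 = -16.7): to r=0 gives 22.3 → profitable ✗; to r=32 gives 84.8 − 7.7×32 = -161.6 → no gain ✓.
Excellent (own payoff 84.8 − 3.7×32 = -33.6): to r=0 gives 22.3 → profitable ✗; to r=7 gives 37.2 − 3.7×7 = 11.3 → profitable ✗.
Mediocre (own payoff 22.3): to r=7 gives 37.2 − 10.3×7 = -34.9 → no gain ✓; to r=32 gives 84.8 − 10.3×32 = -244.8 → no gain ✓.
3 of the 6 constraints hold; not an equilibrium.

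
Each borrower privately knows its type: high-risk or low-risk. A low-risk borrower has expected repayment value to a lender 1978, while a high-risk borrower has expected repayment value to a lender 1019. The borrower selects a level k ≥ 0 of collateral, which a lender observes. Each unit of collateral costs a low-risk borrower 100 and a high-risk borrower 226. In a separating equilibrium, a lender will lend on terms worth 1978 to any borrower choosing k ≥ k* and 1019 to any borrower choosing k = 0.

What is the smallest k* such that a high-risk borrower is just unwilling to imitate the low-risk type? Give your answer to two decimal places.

4.24

A high-risk borrower choosing k = 0 receives 1019.
Imitating at k* instead would pay 1978 at cost 226·k*, netting 1978 − 226·k*.
Indifference: 1019 = 1978 − 226·k*, so k* = (1978 − 1019) / 226 ≈ 4.24.
At k* the high-risk type's incentive constraint just binds; the low-risk type strictly prefers k* since its per-unit cost is lower.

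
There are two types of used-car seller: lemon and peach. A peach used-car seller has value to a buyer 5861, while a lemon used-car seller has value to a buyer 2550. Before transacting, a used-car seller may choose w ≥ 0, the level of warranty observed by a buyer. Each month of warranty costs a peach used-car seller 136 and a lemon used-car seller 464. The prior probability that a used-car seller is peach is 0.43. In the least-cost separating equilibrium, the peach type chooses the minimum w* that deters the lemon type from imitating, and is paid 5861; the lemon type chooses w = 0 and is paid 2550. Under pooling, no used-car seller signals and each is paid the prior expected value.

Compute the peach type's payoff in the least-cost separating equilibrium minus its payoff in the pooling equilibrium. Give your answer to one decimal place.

Least-cost separating signal: w* solves 2550 = 5861 − 464·w*, so w* = (5861 − 2550)/464 ≈ 7.1358.
Peach type's separating payoff: 5861 − 136 × w* = 5861 − 136 × (5861 − 2550)/464 = 5861 − 450296/464 ≈ 4890.534.
Pooling payoff: 0.43 × 5861 + 0.57 × 2550 = 3973.73.
Difference: 4890.534 − 3973.73 = 916.804, i.e. 916.8 to one decimal place.
The peach type prefers to separate.

916.8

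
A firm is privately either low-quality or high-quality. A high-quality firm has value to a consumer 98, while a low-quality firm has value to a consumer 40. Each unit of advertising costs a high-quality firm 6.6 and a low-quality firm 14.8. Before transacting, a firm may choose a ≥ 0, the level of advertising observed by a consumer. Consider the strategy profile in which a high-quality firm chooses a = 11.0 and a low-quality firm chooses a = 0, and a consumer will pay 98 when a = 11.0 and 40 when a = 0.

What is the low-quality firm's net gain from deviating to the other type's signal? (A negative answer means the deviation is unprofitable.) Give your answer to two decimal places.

Playing a = 0 the low-quality firm receives 40.
Deviating to a = 11.0 brings payment 98 at cost 14.8 × 11.0 = 162.8, netting -64.8.
Gain from deviating: -64.8 − 40 = -104.80.
The gain is negative, so the low-quality type's incentive-compatibility constraint is satisfied.

-104.80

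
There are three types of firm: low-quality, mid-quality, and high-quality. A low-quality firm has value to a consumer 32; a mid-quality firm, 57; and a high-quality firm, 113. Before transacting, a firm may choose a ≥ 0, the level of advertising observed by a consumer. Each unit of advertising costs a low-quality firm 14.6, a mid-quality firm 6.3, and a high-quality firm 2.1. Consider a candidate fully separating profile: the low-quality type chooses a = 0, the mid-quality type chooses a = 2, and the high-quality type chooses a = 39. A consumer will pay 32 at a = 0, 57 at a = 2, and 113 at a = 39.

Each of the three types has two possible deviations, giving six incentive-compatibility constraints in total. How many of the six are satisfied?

Mid-quality (own payoff 57 − 6.3×2 = 44.4): to a=0 gives 32 → no gain ✓; to a=39 gives 113 − 6.3×39 = -132.7 → no gain ✓.
High-quality (own payoff 113 − 2.1×39 = 31.1): to a=0 gives 32 → profitable ✗; to a=2 gives 57 − 2.1×2 = 52.8 → profitable ✗.
Low-quality (own payoff 32): to a=2 gives 57 − 14.6×2 = 27.8 → no gain ✓; to a=39 gives 113 − 14.6×39 = -456.4 → no gain ✓.
4 of the 6 constraints hold; not an equilibrium.

4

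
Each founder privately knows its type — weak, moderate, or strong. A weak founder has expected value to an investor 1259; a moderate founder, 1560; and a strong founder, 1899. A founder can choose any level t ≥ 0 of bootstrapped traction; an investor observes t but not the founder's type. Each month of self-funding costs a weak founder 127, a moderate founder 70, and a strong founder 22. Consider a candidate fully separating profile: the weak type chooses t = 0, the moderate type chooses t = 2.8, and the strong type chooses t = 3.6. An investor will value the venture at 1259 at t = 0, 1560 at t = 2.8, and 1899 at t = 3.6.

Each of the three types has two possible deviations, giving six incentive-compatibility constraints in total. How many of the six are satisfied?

4

Moderate (own payoff 1560 − 70×2.8 = 1364): to t=0 gives 1259 → no gain ✓; to t=3.6 gives 1899 − 70×3.6 = 1647 → profitable ✗.
Strong (own payoff 1899 − 22×3.6 = 1819.8): to t=0 gives 1259 → no gain ✓; to t=2.8 gives 1560 − 22×2.8 = 1498.4 → no gain ✓.
Weak (own payoff 1259): to t=2.8 gives 1560 − 127×2.8 = 1204.4 → no gain ✓; to t=3.6 gives 1899 − 127×3.6 = 1441.8 → profitable ✗.
4 of the 6 constraints hold; not an equilibrium.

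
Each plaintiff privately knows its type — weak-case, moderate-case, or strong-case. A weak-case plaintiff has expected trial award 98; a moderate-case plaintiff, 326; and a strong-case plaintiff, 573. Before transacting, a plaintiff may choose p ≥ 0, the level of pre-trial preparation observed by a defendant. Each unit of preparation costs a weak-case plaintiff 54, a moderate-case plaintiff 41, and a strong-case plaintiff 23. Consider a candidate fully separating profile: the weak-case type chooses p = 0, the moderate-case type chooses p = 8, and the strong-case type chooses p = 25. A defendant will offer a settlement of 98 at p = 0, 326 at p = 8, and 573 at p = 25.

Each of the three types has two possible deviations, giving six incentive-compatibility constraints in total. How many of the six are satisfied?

3

Moderate-case (own payoff 326 − 41×8 = -2): to p=0 gives 98 → profitable ✗; to p=25 gives 573 − 41×25 = -452 → no gain ✓.
Weak-case (own payoff 98): to p=8 gives 326 − 54×8 = -106 → no gain ✓; to p=25 gives 573 − 54×25 = -777 → no gain ✓.
Strong-case (own payoff 573 − 23×25 = -2): to p=0 gives 98 → profitable ✗; to p=8 gives 326 − 23×8 = 142 → profitable ✗.
3 of the 6 constraints hold; not an equilibrium.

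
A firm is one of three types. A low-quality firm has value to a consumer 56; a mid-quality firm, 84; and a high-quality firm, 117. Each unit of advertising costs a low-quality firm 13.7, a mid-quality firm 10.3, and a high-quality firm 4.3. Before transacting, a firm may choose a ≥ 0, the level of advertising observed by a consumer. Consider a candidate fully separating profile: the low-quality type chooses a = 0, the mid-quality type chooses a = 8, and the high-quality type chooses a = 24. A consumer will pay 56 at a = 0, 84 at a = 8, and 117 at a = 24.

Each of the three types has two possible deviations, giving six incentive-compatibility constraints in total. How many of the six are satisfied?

3

Mid-quality (own payoff 84 − 10.3×8 = 1.6): to a=0 gives 56 → profitable ✗; to a=24 gives 117 − 10.3×24 = -130.2 → no gain ✓.
Low-quality (own payoff 56): to a=8 gives 84 − 13.7×8 = -25.6 → no gain ✓; to a=24 gives 117 − 13.7×24 = -211.8 → no gain ✓.
High-quality (own payoff 117 − 4.3×24 = 13.8): to a=0 gives 56 → profitable ✗; to a=8 gives 84 − 4.3×8 = 49.6 → profitable ✗.
3 of the 6 constraints hold; not an equilibrium.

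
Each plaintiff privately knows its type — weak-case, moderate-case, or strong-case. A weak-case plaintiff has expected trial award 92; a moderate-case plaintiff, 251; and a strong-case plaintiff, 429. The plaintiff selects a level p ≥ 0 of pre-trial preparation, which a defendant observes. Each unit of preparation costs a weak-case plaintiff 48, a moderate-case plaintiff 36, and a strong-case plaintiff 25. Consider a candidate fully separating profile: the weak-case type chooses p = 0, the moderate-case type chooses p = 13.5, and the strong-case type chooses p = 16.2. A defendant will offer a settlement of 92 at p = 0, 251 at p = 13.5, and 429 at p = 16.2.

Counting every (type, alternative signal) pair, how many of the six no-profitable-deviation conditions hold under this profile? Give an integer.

3

Strong-case (own payoff 429 − 25×16.2 = 24): to p=0 gives 92 → profitable ✗; to p=13.5 gives 251 − 25×13.5 = -86.5 → no gain ✓.
Weak-case (own payoff 92): to p=13.5 gives 251 − 48×13.5 = -397 → no gain ✓; to p=16.2 gives 429 − 48×16.2 = -348.6 → no gain ✓.
Moderate-case (own payoff 251 − 36×13.5 = -235): to p=0 gives 92 → profitable ✗; to p=16.2 gives 429 − 36×16.2 = -154.2 → profitable ✗.
3 of the 6 constraints hold; not an equilibrium.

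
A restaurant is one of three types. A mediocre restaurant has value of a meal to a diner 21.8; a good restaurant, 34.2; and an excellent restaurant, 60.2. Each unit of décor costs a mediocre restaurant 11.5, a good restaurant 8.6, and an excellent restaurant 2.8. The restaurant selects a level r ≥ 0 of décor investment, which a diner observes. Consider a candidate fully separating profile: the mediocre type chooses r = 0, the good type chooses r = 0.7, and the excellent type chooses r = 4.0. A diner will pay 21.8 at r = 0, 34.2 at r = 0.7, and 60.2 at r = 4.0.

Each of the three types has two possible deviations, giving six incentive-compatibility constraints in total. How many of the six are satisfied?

Excellent (own payoff 60.2 − 2.8×4.0 = 49): to r=0 gives 21.8 → no gain ✓; to r=0.7 gives 34.2 − 2.8×0.7 = 32.24 → no gain ✓.
Mediocre (own payoff 21.8): to r=0.7 gives 34.2 − 11.5×0.7 = 26.15 → profitable ✗; to r=4.0 gives 60.2 − 11.5×4.0 = 14.2 → no gain ✓.
Good (own payoff 34.2 − 8.6×0.7 = 28.18): to r=0 gives 21.8 → no gain ✓; to r=4.0 gives 60.2 − 8.6×4.0 = 25.8 → no gain ✓.
5 of the 6 constraints hold; not an equilibrium.

5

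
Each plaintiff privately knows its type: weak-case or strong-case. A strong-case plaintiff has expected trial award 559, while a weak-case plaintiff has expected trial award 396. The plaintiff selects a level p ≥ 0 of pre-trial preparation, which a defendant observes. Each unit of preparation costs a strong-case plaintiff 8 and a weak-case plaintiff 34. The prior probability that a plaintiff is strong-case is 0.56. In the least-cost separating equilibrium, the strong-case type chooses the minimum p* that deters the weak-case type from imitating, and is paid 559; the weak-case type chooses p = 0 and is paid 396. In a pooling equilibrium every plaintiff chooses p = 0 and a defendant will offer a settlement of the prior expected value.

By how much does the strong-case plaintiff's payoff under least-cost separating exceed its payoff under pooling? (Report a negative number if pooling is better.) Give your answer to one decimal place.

33.4

Least-cost separating signal: p* solves 396 = 559 − 34·p*, so p* = (559 − 396)/34 ≈ 4.7941.
Strong-case type's separating payoff: 559 − 8 × p* = 559 − 8 × (559 − 396)/34 = 559 − 1304/34 ≈ 520.647.
Pooling payoff: 0.56 × 559 + 0.44 × 396 = 487.28.
Difference: 520.647 − 487.28 = 33.367, i.e. 33.4 to one decimal place.
The strong-case type prefers to separate.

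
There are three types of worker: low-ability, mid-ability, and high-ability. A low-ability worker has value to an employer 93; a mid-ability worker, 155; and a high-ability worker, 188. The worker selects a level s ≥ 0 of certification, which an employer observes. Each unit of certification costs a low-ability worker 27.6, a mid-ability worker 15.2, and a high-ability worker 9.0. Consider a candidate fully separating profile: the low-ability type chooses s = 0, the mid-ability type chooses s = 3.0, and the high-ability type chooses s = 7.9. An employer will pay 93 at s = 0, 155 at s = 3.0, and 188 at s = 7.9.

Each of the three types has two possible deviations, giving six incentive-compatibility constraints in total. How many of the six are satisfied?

Low-ability (own payoff 93): to s=3.0 gives 155 − 27.6×3.0 = 72.2 → no gain ✓; to s=7.9 gives 188 − 27.6×7.9 = -30.04 → no gain ✓.
Mid-ability (own payoff 155 − 15.2×3.0 = 109.4): to s=0 gives 93 → no gain ✓; to s=7.9 gives 188 − 15.2×7.9 = 67.92 → no gain ✓.
High-ability (own payoff 188 − 9.0×7.9 = 116.9): to s=0 gives 93 → no gain ✓; to s=3.0 gives 155 − 9.0×3.0 = 128 → profitable ✗.
5 of the 6 constraints hold; not an equilibrium.

5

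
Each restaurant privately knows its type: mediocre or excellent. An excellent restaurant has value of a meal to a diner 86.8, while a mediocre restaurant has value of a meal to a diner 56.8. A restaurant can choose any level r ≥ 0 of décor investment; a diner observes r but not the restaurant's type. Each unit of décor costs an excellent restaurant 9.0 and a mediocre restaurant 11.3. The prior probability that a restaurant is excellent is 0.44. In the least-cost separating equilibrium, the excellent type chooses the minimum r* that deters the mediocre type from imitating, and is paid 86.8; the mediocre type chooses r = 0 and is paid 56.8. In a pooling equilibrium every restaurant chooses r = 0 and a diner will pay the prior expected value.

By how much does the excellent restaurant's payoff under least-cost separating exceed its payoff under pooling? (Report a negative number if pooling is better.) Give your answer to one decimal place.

-7.1

Least-cost separating signal: r* solves 56.8 = 86.8 − 11.3·r*, so r* = (86.8 − 56.8)/11.3 ≈ 2.6549.
Excellent type's separating payoff: 86.8 − 9.0 × r* = 86.8 − 9.0 × (86.8 − 56.8)/11.3 = 86.8 − 270/11.3 ≈ 62.906.
Pooling payoff: 0.44 × 86.8 + 0.56 × 56.8 = 70.
Difference: 62.906 − 70 = -7.094, i.e. -7.1 to one decimal place.
The excellent type would prefer the pooling outcome.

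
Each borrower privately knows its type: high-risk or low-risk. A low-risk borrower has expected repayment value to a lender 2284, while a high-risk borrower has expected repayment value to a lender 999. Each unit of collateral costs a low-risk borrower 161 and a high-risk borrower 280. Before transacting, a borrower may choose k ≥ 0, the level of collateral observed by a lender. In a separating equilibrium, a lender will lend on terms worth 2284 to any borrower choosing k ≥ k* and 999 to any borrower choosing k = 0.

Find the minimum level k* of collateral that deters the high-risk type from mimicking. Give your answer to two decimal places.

4.59

A high-risk borrower choosing k = 0 receives 999.
Imitating at k* instead would pay 2284 at cost 280·k*, netting 2284 − 280·k*.
Indifference: 999 = 2284 − 280·k*, so k* = (2284 − 999) / 280 ≈ 4.59.
At k* the high-risk type's incentive constraint just binds; the low-risk type strictly prefers k* since its per-unit cost is lower.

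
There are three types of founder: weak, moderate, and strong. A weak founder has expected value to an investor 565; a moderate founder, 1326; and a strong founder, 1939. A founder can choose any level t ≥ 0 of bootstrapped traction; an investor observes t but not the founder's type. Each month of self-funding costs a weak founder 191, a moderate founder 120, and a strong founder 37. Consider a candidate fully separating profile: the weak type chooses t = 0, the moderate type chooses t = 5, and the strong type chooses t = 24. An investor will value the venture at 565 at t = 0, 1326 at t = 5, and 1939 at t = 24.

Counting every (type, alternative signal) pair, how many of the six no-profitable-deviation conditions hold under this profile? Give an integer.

Strong (own payoff 1939 − 37×24 = 1051): to t=0 gives 565 → no gain ✓; to t=5 gives 1326 − 37×5 = 1141 → profitable ✗.
Weak (own payoff 565): to t=5 gives 1326 − 191×5 = 371 → no gain ✓; to t=24 gives 1939 − 191×24 = -2645 → no gain ✓.
Moderate (own payoff 1326 − 120×5 = 726): to t=0 gives 565 → no gain ✓; to t=24 gives 1939 − 120×24 = -941 → no gain ✓.
5 of the 6 constraints hold; not an equilibrium.

5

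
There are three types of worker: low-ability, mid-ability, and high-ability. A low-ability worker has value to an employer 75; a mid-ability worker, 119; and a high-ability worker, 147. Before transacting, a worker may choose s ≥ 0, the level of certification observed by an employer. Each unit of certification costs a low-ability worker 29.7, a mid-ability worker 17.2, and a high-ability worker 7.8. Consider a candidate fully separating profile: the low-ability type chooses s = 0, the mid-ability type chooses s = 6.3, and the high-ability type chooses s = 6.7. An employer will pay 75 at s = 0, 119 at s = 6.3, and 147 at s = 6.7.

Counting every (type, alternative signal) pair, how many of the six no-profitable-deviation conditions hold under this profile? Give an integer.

4

High-ability (own payoff 147 − 7.8×6.7 = 94.74): to s=0 gives 75 → no gain ✓; to s=6.3 gives 119 − 7.8×6.3 = 69.86 → no gain ✓.
Low-ability (own payoff 75): to s=6.3 gives 119 − 29.7×6.3 = -68.11 → no gain ✓; to s=6.7 gives 147 − 29.7×6.7 = -51.99 → no gain ✓.
Mid-ability (own payoff 119 − 17.2×6.3 = 10.64): to s=0 gives 75 → profitable ✗; to s=6.7 gives 147 − 17.2×6.7 = 31.76 → profitable ✗.
4 of the 6 constraints hold; not an equilibrium.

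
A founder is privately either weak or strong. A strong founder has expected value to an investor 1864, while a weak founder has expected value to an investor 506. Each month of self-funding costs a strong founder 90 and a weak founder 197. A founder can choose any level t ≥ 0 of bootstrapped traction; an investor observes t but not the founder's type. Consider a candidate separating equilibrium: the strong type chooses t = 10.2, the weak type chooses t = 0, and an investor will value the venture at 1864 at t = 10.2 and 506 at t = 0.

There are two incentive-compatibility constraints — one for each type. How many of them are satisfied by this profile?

Strong type: signal → 1864 − 90 × 10.2 = 946; deviate to 0 → 506. IC holds (946 ≥ 506).
Weak type: stay at 0 → 506; mimic → 1864 − 197 × 10.2 = -145.4. IC holds (506 ≥ -145.4).
2 of 2 constraints hold, so this is a separating equilibrium.

2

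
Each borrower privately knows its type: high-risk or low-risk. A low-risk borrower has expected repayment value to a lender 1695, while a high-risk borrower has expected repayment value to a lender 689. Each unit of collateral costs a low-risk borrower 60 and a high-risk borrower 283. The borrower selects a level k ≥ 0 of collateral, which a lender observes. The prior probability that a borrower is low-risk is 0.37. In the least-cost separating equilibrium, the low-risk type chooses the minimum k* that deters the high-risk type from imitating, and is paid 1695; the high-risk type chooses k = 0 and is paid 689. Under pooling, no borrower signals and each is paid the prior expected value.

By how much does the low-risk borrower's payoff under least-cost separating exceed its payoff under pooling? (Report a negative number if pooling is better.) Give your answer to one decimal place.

420.5

Least-cost separating signal: k* solves 689 = 1695 − 283·k*, so k* = (1695 − 689)/283 ≈ 3.5548.
Low-risk type's separating payoff: 1695 − 60 × k* = 1695 − 60 × (1695 − 689)/283 = 1695 − 60360/283 ≈ 1481.714.
Pooling payoff: 0.37 × 1695 + 0.63 × 689 = 1061.22.
Difference: 1481.714 − 1061.22 = 420.494, i.e. 420.5 to one decimal place.
The low-risk type prefers to separate.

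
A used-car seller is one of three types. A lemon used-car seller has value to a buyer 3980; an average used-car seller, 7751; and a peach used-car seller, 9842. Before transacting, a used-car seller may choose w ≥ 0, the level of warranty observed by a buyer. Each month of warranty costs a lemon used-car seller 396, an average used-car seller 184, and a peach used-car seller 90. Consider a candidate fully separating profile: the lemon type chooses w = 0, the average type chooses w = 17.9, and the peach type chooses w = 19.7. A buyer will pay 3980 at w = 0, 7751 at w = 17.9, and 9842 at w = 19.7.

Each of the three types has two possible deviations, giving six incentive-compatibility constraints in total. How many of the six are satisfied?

5

Lemon (own payoff 3980): to w=17.9 gives 7751 − 396×17.9 = 662.6 → no gain ✓; to w=19.7 gives 9842 − 396×19.7 = 2040.8 → no gain ✓.
Peach (own payoff 9842 − 90×19.7 = 8069): to w=0 gives 3980 → no gain ✓; to w=17.9 gives 7751 − 90×17.9 = 6140 → no gain ✓.
Average (own payoff 7751 − 184×17.9 = 4457.4): to w=0 gives 3980 → no gain ✓; to w=19.7 gives 9842 − 184×19.7 = 6217.2 → profitable ✗.
5 of the 6 constraints hold; not an equilibrium.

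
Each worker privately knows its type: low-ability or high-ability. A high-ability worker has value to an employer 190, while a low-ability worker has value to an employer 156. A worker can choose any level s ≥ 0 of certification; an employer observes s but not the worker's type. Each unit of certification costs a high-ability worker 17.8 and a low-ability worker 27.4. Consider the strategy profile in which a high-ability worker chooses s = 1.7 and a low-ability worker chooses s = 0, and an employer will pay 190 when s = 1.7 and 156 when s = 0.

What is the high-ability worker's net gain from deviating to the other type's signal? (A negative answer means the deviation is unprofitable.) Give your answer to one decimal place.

Playing s = 1.7 the high-ability worker receives 190 − 17.8 × 1.7 = 159.74.
Deviating to s = 0 yields 156 instead.
Gain from deviating: 156 − 159.74 = -3.74, i.e. -3.7 to one decimal place.
The gain is negative, so the high-ability type's incentive-compatibility constraint is satisfied.

-3.7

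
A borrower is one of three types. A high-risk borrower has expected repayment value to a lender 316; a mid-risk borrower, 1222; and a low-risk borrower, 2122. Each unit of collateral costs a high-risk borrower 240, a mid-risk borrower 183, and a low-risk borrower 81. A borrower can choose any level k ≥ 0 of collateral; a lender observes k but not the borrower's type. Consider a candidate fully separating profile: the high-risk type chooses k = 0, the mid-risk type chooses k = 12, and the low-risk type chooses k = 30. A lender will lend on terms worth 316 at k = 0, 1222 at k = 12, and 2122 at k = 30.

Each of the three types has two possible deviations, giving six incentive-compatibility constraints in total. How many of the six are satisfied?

3

High-risk (own payoff 316): to k=12 gives 1222 − 240×12 = -1658 → no gain ✓; to k=30 gives 2122 − 240×30 = -5078 → no gain ✓.
Low-risk (own payoff 2122 − 81×30 = -308): to k=0 gives 316 → profitable ✗; to k=12 gives 1222 − 81×12 = 250 → profitable ✗.
Mid-risk (own payoff 1222 − 183×12 = -974): to k=0 gives 316 → profitable ✗; to k=30 gives 2122 − 183×30 = -3368 → no gain ✓.
3 of the 6 constraints hold; not an equilibrium.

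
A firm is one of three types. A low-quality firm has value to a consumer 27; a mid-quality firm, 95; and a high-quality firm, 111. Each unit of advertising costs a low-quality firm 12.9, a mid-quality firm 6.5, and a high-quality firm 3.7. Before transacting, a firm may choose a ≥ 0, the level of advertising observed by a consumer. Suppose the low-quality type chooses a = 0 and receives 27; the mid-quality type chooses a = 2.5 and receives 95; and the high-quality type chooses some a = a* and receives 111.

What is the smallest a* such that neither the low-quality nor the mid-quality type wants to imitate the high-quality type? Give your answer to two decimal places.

Mid-quality type (on-path payoff 95 − 6.5×2.5 = 78.75) won't mimic when 78.75 ≥ 111 − 6.5·a*, i.e. a* ≥ 4.96.
Low-quality type (on-path payoff 27) won't mimic when 27 ≥ 111 − 12.9·a*, i.e. a* ≥ 6.51.
Both must hold, so a* = max(6.51, 4.96) = 6.51. The low-quality type's constraint binds.

6.51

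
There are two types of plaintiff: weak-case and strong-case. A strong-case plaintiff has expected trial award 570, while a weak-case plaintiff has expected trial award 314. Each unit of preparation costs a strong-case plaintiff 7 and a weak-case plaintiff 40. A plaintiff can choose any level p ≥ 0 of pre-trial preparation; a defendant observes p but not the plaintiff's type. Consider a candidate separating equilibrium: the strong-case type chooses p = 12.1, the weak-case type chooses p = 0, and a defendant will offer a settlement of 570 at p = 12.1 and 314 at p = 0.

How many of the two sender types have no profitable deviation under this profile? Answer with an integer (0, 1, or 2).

2

Strong-case type: signal → 570 − 7 × 12.1 = 485.3; deviate to 0 → 314. IC holds (485.3 ≥ 314).
Weak-case type: stay at 0 → 314; mimic → 570 − 40 × 12.1 = 86. IC holds (314 ≥ 86).
2 of 2 constraints hold, so this is a separating equilibrium.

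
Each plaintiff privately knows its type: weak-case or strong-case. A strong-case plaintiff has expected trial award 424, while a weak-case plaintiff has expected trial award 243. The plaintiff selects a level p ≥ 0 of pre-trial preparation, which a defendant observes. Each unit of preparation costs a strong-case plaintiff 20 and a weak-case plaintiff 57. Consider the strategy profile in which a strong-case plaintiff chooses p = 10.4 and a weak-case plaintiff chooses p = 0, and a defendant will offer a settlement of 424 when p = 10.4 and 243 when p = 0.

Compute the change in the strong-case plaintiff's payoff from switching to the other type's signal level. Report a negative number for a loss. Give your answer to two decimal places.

27.00

Playing p = 10.4 the strong-case plaintiff receives 424 − 20 × 10.4 = 216.
Deviating to p = 0 yields 243 instead.
Gain from deviating: 243 − 216 = 27.00.
The gain is positive, so the strong-case type's incentive-compatibility constraint is violated — this profile is not a separating equilibrium.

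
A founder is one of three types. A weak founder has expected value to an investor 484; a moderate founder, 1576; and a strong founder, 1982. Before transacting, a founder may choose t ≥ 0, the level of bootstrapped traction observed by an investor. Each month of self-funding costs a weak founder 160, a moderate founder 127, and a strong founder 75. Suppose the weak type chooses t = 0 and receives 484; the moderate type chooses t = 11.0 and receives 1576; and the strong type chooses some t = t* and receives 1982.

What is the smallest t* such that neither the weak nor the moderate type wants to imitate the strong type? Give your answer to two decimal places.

Moderate type (on-path payoff 1576 − 127×11.0 = 179) won't mimic when 179 ≥ 1982 − 127·t*, i.e. t* ≥ 14.20.
Weak type (on-path payoff 484) won't mimic when 484 ≥ 1982 − 160·t*, i.e. t* ≥ 9.36.
Both must hold, so t* = max(9.36, 14.20) = 14.20. The moderate type's constraint binds.

14.20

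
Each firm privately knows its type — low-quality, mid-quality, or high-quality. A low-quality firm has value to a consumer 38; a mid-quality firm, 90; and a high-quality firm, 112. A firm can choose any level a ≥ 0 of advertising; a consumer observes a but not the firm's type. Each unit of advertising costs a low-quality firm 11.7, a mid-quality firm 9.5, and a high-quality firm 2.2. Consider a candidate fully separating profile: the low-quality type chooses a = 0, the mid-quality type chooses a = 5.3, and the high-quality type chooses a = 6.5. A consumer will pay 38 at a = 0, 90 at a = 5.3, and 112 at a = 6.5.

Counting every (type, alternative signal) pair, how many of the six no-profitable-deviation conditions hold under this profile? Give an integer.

High-quality (own payoff 112 − 2.2×6.5 = 97.7): to a=0 gives 38 → no gain ✓; to a=5.3 gives 90 − 2.2×5.3 = 78.34 → no gain ✓.
Low-quality (own payoff 38): to a=5.3 gives 90 − 11.7×5.3 = 27.99 → no gain ✓; to a=6.5 gives 112 − 11.7×6.5 = 35.95 → no gain ✓.
Mid-quality (own payoff 90 − 9.5×5.3 = 39.65): to a=0 gives 38 → no gain ✓; to a=6.5 gives 112 − 9.5×6.5 = 50.25 → profitable ✗.
5 of the 6 constraints hold; not an equilibrium.

5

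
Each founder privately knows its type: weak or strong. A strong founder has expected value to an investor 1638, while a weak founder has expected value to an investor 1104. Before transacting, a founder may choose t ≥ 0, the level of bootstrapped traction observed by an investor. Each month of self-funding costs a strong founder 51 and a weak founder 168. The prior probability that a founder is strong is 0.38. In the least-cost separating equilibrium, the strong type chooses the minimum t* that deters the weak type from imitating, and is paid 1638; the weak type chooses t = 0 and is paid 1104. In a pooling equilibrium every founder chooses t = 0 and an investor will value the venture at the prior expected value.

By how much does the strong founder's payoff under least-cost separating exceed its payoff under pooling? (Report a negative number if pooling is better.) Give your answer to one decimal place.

169.0

Least-cost separating signal: t* solves 1104 = 1638 − 168·t*, so t* = (1638 − 1104)/168 ≈ 3.1786.
Strong type's separating payoff: 1638 − 51 × t* = 1638 − 51 × (1638 − 1104)/168 = 1638 − 27234/168 ≈ 1475.893.
Pooling payoff: 0.38 × 1638 + 0.62 × 1104 = 1306.92.
Difference: 1475.893 − 1306.92 = 168.973, i.e. 169.0 to one decimal place.
The strong type prefers to separate.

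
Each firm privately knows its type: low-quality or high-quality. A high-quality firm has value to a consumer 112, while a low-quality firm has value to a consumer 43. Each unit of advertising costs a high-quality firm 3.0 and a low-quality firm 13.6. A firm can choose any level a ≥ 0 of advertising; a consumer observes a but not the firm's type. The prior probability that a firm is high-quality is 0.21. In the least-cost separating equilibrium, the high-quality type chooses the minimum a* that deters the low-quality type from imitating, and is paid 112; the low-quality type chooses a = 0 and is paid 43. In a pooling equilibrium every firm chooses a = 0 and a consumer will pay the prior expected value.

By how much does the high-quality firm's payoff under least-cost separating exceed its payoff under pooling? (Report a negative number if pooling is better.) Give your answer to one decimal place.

39.3

Least-cost separating signal: a* solves 43 = 112 − 13.6·a*, so a* = (112 − 43)/13.6 ≈ 5.0735.
High-quality type's separating payoff: 112 − 3.0 × a* = 112 − 3.0 × (112 − 43)/13.6 = 112 − 207/13.6 ≈ 96.779.
Pooling payoff: 0.21 × 112 + 0.79 × 43 = 57.49.
Difference: 96.779 − 57.49 = 39.289, i.e. 39.3 to one decimal place.
The high-quality type prefers to separate.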